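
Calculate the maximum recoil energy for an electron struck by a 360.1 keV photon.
210.6435 keV

Maximum energy transfer occurs at θ = 180° (backscattering).

Initial photon: E₀ = 360.1 keV → λ₀ = 3.4430 pm

Maximum Compton shift (at 180°):
Δλ_max = 2λ_C = 2 × 2.4263 = 4.8526 pm

Final wavelength:
λ' = 3.4430 + 4.8526 = 8.2957 pm

Minimum photon energy (maximum energy to electron):
E'_min = hc/λ' = 149.4565 keV

Maximum electron kinetic energy:
K_max = E₀ - E'_min = 360.1000 - 149.4565 = 210.6435 keV

(Intermediate values are shown rounded; full precision is carried through to the final answer.)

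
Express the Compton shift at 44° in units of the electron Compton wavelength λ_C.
0.2807 λ_C

The Compton shift formula is:
Δλ = λ_C(1 - cos θ)

Dividing both sides by λ_C:
Δλ/λ_C = 1 - cos θ

For θ = 44°:
Δλ/λ_C = 1 - cos(44°)
Δλ/λ_C = 1 - 0.7193
Δλ/λ_C = 0.2807

This means the shift is 0.2807 × λ_C = 0.6810 pm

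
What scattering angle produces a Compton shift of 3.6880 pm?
121.33°

From the Compton formula Δλ = λ_C(1 - cos θ), we can solve for θ:

cos θ = 1 - Δλ/λ_C

Given:
- Δλ = 3.6880 pm
- λ_C = h/(m_e·c) ≈ 2.42631024 pm

cos θ = 1 - 3.6880/2.42631024
cos θ = 1 - 1.520003
cos θ = -0.520003

θ = arccos(-0.520003)
θ = 121.33°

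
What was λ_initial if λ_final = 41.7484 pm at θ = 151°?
37.2000 pm

From λ' = λ + Δλ, we have λ = λ' - Δλ

First calculate the Compton shift:
Δλ = λ_C(1 - cos θ)
Δλ = 2.4263 × (1 - cos(151°))
Δλ = 2.4263 × 1.8746
Δλ = 4.5484 pm

Initial wavelength:
λ = λ' - Δλ
λ = 41.7484 - 4.5484
λ = 37.2000 pm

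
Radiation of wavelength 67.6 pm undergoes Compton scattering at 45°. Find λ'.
68.3106 pm

Using the Compton formula: λ' = λ + λ_C(1 − cos θ)

For θ = 45°, cos θ = √2/2 (exact) ≈ 0.7071, so:
1 − cos 45° = 1 − (√2/2) ≈ 0.2929

Δλ = λ_C × 0.2929 = 2.4263 × 0.2929 = 0.7106 pm

λ' = 67.6 + 0.7106 = 68.3106 pm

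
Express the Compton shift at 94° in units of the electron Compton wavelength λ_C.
1.0698 λ_C

The Compton shift formula is:
Δλ = λ_C(1 - cos θ)

Dividing both sides by λ_C:
Δλ/λ_C = 1 - cos θ

For θ = 94°:
Δλ/λ_C = 1 - cos(94°)
Δλ/λ_C = 1 - -0.0698
Δλ/λ_C = 1.0698

This means the shift is 1.0698 × λ_C = 2.5956 pm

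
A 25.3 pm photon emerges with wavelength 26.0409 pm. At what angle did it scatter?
46.00°

First find the wavelength shift:
Δλ = λ' - λ = 26.0409 - 25.3 = 0.7409 pm

Using Δλ = λ_C(1 - cos θ), with λ_C = h/(m_e·c) ≈ 2.42631024 pm:
cos θ = 1 - Δλ/λ_C
cos θ = 1 - 0.7409/2.42631024
cos θ = 0.694639

θ = arccos(0.694639)
θ = 46.00°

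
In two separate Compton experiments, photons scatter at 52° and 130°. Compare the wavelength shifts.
130° produces the larger shift by a factor of 4.274

Calculate both shifts using Δλ = λ_C(1 - cos θ):

For θ₁ = 52°:
Δλ₁ = 2.4263 × (1 - cos(52°))
Δλ₁ = 2.4263 × 0.3843
Δλ₁ = 0.9325 pm

For θ₂ = 130°:
Δλ₂ = 2.4263 × (1 - cos(130°))
Δλ₂ = 2.4263 × 1.6428
Δλ₂ = 3.9859 pm

The 130° angle produces the larger shift.
Ratio: 3.9859/0.9325 = 4.274

(Intermediate values are shown rounded; full precision is carried through to the final answer.)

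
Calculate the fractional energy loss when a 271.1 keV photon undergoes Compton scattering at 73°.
0.2729 (or 27.29%)

Calculate initial and final photon energies:

Initial: E₀ = 271.1 keV → λ₀ = 4.5734 pm
Compton shift: Δλ = 1.7169 pm
Final wavelength: λ' = 6.2903 pm
Final energy: E' = 197.1038 keV

Fractional energy loss:
(E₀ - E')/E₀ = (271.1000 - 197.1038)/271.1000
= 73.9962/271.1000
= 0.2729
= 27.29%

(Intermediate values are shown rounded; full precision is carried through to the final answer.)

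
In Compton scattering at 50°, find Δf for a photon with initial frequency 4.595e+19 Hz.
5.388e+18 Hz (decrease)

Convert frequency to wavelength (c = 299792458 m/s):
λ₀ = c/f₀ = 299792458/4.595e+19 = 6.5243190e-12 m = 6.5243 pm

Calculate Compton shift:
Δλ = λ_C(1 - cos(50°)) = 0.8667 pm

Final wavelength:
λ' = λ₀ + Δλ = 6.5243 + 0.8667 = 7.3910 pm

Final frequency:
f' = c/λ' = 299792458/7.3910271e-12 = 4.0561678e+19 Hz

Frequency shift (decrease):
Δf = f₀ - f' = 4.595e+19 - 4.0561678e+19 = 5.388e+18 Hz

(Intermediate values are shown rounded; full precision is carried through to the final answer.)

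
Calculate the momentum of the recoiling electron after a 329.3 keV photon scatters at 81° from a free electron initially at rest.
1.9415e-22 kg·m/s

The electron is initially at rest, so by conservation of momentum:
p⃗_e = p⃗₀ − p⃗'  (incident photon momentum minus scattered photon momentum)

Photon momentum magnitudes (p = h/λ = E/c):
λ₀ = hc/E₀ = 3.7651 pm → p₀ = h/λ₀ = 1.7599e-22 kg·m/s
Δλ = λ_C(1 − cos 81°) = 2.0468 pm
λ' = 5.8118 pm → p' = h/λ' = 1.1401e-22 kg·m/s

The scattered photon makes angle θ = 81° with the incident direction, so by the law of cosines:
|p⃗_e|² = p₀² + p'² − 2p₀p'cos θ
|p⃗_e|² = (1.7599e-22)² + (1.1401e-22)² − 2·1.7599e-22·1.1401e-22·cos(81°)
|p⃗_e| = 1.9415e-22 kg·m/s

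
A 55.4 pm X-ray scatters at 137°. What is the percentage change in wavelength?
7.5827%

Calculate the Compton shift:
Δλ = λ_C(1 - cos(137°))
Δλ = 2.4263 × (1 - cos(137°))
Δλ = 2.4263 × 1.7314
Δλ = 4.2008 pm

Percentage change:
(Δλ/λ₀) × 100 = (4.2008/55.4) × 100
= 7.5827%

(Intermediate values are shown rounded; full precision is carried through to the final answer.)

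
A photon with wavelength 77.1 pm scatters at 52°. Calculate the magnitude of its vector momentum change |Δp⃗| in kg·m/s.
7.4904e-24 kg·m/s

Photon momentum magnitude is p = h/λ.

Initial momentum:
p₀ = h/λ = 6.6261e-34/7.7100e-11 = 8.5941e-24 kg·m/s

After scattering:
λ' = λ + Δλ = 77.1 + 0.9325 = 78.0325 pm
p' = h/λ' = 6.6261e-34/7.8033e-11 = 8.4914e-24 kg·m/s

Momentum is a vector; the scattered photon's direction makes angle θ = 52° with the incident direction. The magnitude of the vector change Δp⃗ = p⃗₀ − p⃗' is found from the law of cosines:
|Δp⃗|² = p₀² + p'² − 2p₀p'cos θ
|Δp⃗|² = (8.5941e-24)² + (8.4914e-24)² − 2·8.5941e-24·8.4914e-24·cos(52°)
|Δp⃗| = 7.4904e-24 kg·m/s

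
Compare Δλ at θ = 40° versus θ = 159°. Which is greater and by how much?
159° produces the larger shift by a factor of 8.265

Calculate both shifts using Δλ = λ_C(1 - cos θ):

For θ₁ = 40°:
Δλ₁ = 2.4263 × (1 - cos(40°))
Δλ₁ = 2.4263 × 0.2340
Δλ₁ = 0.5676 pm

For θ₂ = 159°:
Δλ₂ = 2.4263 × (1 - cos(159°))
Δλ₂ = 2.4263 × 1.9336
Δλ₂ = 4.6915 pm

The 159° angle produces the larger shift.
Ratio: 4.6915/0.5676 = 8.265

(Intermediate values are shown rounded; full precision is carried through to the final answer.)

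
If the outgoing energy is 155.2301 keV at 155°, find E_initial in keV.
368.7998 keV

Convert final energy to wavelength (hc ≈ 1239.842 keV·pm):
λ' = hc/E' = 1239.842 / 155.2301 = 7.9871 pm

Calculate the Compton shift:
Δλ = λ_C(1 - cos(155°))
Δλ = 2.4263 × (1 - cos(155°))
Δλ = 4.6253 pm

Initial wavelength:
λ = λ' - Δλ = 7.9871 - 4.6253 = 3.3618 pm

Initial energy:
E = hc/λ = 1239.842 / 3.3618 = 368.7998 keV

(Intermediate values are shown rounded; full precision is carried through to the final answer.)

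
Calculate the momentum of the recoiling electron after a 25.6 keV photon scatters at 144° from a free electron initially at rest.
2.4945e-23 kg·m/s

The electron is initially at rest, so by conservation of momentum:
p⃗_e = p⃗₀ − p⃗'  (incident photon momentum minus scattered photon momentum)

Photon momentum magnitudes (p = h/λ = E/c):
λ₀ = hc/E₀ = 48.4313 pm → p₀ = h/λ₀ = 1.3681e-23 kg·m/s
Δλ = λ_C(1 − cos 144°) = 4.3892 pm
λ' = 52.8206 pm → p' = h/λ' = 1.2544e-23 kg·m/s

The scattered photon makes angle θ = 144° with the incident direction, so by the law of cosines:
|p⃗_e|² = p₀² + p'² − 2p₀p'cos θ
|p⃗_e|² = (1.3681e-23)² + (1.2544e-23)² − 2·1.3681e-23·1.2544e-23·cos(144°)
|p⃗_e| = 2.4945e-23 kg·m/s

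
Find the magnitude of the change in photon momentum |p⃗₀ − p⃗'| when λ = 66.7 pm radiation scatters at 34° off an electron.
5.7913e-24 kg·m/s

Photon momentum magnitude is p = h/λ.

Initial momentum:
p₀ = h/λ = 6.6261e-34/6.6700e-11 = 9.9341e-24 kg·m/s

After scattering:
λ' = λ + Δλ = 66.7 + 0.4148 = 67.1148 pm
p' = h/λ' = 6.6261e-34/6.7115e-11 = 9.8727e-24 kg·m/s

Momentum is a vector; the scattered photon's direction makes angle θ = 34° with the incident direction. The magnitude of the vector change Δp⃗ = p⃗₀ − p⃗' is found from the law of cosines:
|Δp⃗|² = p₀² + p'² − 2p₀p'cos θ
|Δp⃗|² = (9.9341e-24)² + (9.8727e-24)² − 2·9.9341e-24·9.8727e-24·cos(34°)
|Δp⃗| = 5.7913e-24 kg·m/s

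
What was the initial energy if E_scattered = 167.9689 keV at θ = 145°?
417.7997 keV

Convert final energy to wavelength (hc ≈ 1239.842 keV·pm):
λ' = hc/E' = 1239.842 / 167.9689 = 7.3814 pm

Calculate the Compton shift:
Δλ = λ_C(1 - cos(145°))
Δλ = 2.4263 × (1 - cos(145°))
Δλ = 4.4138 pm

Initial wavelength:
λ = λ' - Δλ = 7.3814 - 4.4138 = 2.9676 pm

Initial energy:
E = hc/λ = 1239.842 / 2.9676 = 417.7997 keV

(Intermediate values are shown rounded; full precision is carried through to the final answer.)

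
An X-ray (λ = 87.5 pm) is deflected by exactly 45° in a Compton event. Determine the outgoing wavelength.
88.2106 pm

Using the Compton formula: λ' = λ + λ_C(1 − cos θ)

For θ = 45°, cos θ = √2/2 (exact) ≈ 0.7071, so:
1 − cos 45° = 1 − (√2/2) ≈ 0.2929

Δλ = λ_C × 0.2929 = 2.4263 × 0.2929 = 0.7106 pm

λ' = 87.5 + 0.7106 = 88.2106 pm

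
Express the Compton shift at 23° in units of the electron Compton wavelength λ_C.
0.0795 λ_C

The Compton shift formula is:
Δλ = λ_C(1 - cos θ)

Dividing both sides by λ_C:
Δλ/λ_C = 1 - cos θ

For θ = 23°:
Δλ/λ_C = 1 - cos(23°)
Δλ/λ_C = 1 - 0.9205
Δλ/λ_C = 0.0795

This means the shift is 0.0795 × λ_C = 0.1929 pm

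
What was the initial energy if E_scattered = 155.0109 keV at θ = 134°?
319.0001 keV

Convert final energy to wavelength (hc ≈ 1239.842 keV·pm):
λ' = hc/E' = 1239.842 / 155.0109 = 7.9984 pm

Calculate the Compton shift:
Δλ = λ_C(1 - cos(134°))
Δλ = 2.4263 × (1 - cos(134°))
Δλ = 4.1118 pm

Initial wavelength:
λ = λ' - Δλ = 7.9984 - 4.1118 = 3.8867 pm

Initial energy:
E = hc/λ = 1239.842 / 3.8867 = 319.0001 keV

(Intermediate values are shown rounded; full precision is carried through to the final answer.)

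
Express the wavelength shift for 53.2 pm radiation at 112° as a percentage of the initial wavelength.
6.2692%

Calculate the Compton shift:
Δλ = λ_C(1 - cos(112°))
Δλ = 2.4263 × (1 - cos(112°))
Δλ = 2.4263 × 1.3746
Δλ = 3.3352 pm

Percentage change:
(Δλ/λ₀) × 100 = (3.3352/53.2) × 100
= 6.2692%

(Intermediate values are shown rounded; full precision is carried through to the final answer.)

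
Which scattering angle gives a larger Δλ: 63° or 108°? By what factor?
108° produces the larger shift by a factor of 2.397

Calculate both shifts using Δλ = λ_C(1 - cos θ):

For θ₁ = 63°:
Δλ₁ = 2.4263 × (1 - cos(63°))
Δλ₁ = 2.4263 × 0.5460
Δλ₁ = 1.3248 pm

For θ₂ = 108°:
Δλ₂ = 2.4263 × (1 - cos(108°))
Δλ₂ = 2.4263 × 1.3090
Δλ₂ = 3.1761 pm

The 108° angle produces the larger shift.
Ratio: 3.1761/1.3248 = 2.397

(Intermediate values are shown rounded; full precision is carried through to the final answer.)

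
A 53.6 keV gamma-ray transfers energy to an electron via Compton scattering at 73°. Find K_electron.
3.7036 keV

By energy conservation: K_e = E_initial - E_final

First find the scattered photon energy:
Initial wavelength: λ = hc/E = 23.1314 pm
Compton shift: Δλ = λ_C(1 - cos(73°)) = 1.7169 pm
Final wavelength: λ' = 23.1314 + 1.7169 = 24.8483 pm
Final photon energy: E' = hc/λ' = 49.8964 keV

Electron kinetic energy:
K_e = E - E' = 53.6000 - 49.8964 = 3.7036 keV

(Intermediate values are shown rounded; full precision is carried through to the final answer.)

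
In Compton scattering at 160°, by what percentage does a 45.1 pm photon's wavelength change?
10.4352%

Calculate the Compton shift:
Δλ = λ_C(1 - cos(160°))
Δλ = 2.4263 × (1 - cos(160°))
Δλ = 2.4263 × 1.9397
Δλ = 4.7063 pm

Percentage change:
(Δλ/λ₀) × 100 = (4.7063/45.1) × 100
= 10.4352%

(Intermediate values are shown rounded; full precision is carried through to the final answer.)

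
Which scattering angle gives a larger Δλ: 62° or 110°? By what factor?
110° produces the larger shift by a factor of 2.530

Calculate both shifts using Δλ = λ_C(1 - cos θ):

For θ₁ = 62°:
Δλ₁ = 2.4263 × (1 - cos(62°))
Δλ₁ = 2.4263 × 0.5305
Δλ₁ = 1.2872 pm

For θ₂ = 110°:
Δλ₂ = 2.4263 × (1 - cos(110°))
Δλ₂ = 2.4263 × 1.3420
Δλ₂ = 3.2562 pm

The 110° angle produces the larger shift.
Ratio: 3.2562/1.2872 = 2.530

(Intermediate values are shown rounded; full precision is carried through to the final answer.)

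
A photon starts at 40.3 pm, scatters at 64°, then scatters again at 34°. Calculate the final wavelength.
42.0775 pm

Apply Compton shift twice:

First scattering at θ₁ = 64°:
Δλ₁ = λ_C(1 - cos(64°))
Δλ₁ = 2.4263 × 0.5616
Δλ₁ = 1.3627 pm

After first scattering:
λ₁ = 40.3 + 1.3627 = 41.6627 pm

Second scattering at θ₂ = 34°:
Δλ₂ = λ_C(1 - cos(34°))
Δλ₂ = 2.4263 × 0.1710
Δλ₂ = 0.4148 pm

Final wavelength:
λ₂ = 41.6627 + 0.4148 = 42.0775 pm

Total shift: Δλ_total = 1.3627 + 0.4148 = 1.7775 pm

(Intermediate values are shown rounded; full precision is carried through to the final answer.)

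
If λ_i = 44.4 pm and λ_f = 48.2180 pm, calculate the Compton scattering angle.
125.00°

First find the wavelength shift:
Δλ = λ' - λ = 48.2180 - 44.4 = 3.8180 pm

Using Δλ = λ_C(1 - cos θ), with λ_C = h/(m_e·c) ≈ 2.42631024 pm:
cos θ = 1 - Δλ/λ_C
cos θ = 1 - 3.8180/2.42631024
cos θ = -0.573583

θ = arccos(-0.573583)
θ = 125.00°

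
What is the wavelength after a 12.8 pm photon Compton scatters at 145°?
17.2138 pm

Using the Compton scattering formula:
λ' = λ + Δλ = λ + λ_C(1 - cos θ)

Given:
- Initial wavelength λ = 12.8 pm
- Scattering angle θ = 145°
- Compton wavelength λ_C ≈ 2.4263 pm

Calculate the shift:
Δλ = 2.4263 × (1 - cos(145°))
Δλ = 2.4263 × 1.8192
Δλ = 4.4138 pm

Final wavelength:
λ' = 12.8 + 4.4138 = 17.2138 pm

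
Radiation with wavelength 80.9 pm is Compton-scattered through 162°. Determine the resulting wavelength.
85.6339 pm

Using the Compton scattering formula:
λ' = λ + Δλ = λ + λ_C(1 - cos θ)

Given:
- Initial wavelength λ = 80.9 pm
- Scattering angle θ = 162°
- Compton wavelength λ_C ≈ 2.4263 pm

Calculate the shift:
Δλ = 2.4263 × (1 - cos(162°))
Δλ = 2.4263 × 1.9511
Δλ = 4.7339 pm

Final wavelength:
λ' = 80.9 + 4.7339 = 85.6339 pm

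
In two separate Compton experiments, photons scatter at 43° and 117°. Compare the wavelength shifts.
117° produces the larger shift by a factor of 5.412

Calculate both shifts using Δλ = λ_C(1 - cos θ):

For θ₁ = 43°:
Δλ₁ = 2.4263 × (1 - cos(43°))
Δλ₁ = 2.4263 × 0.2686
Δλ₁ = 0.6518 pm

For θ₂ = 117°:
Δλ₂ = 2.4263 × (1 - cos(117°))
Δλ₂ = 2.4263 × 1.4540
Δλ₂ = 3.5278 pm

The 117° angle produces the larger shift.
Ratio: 3.5278/0.6518 = 5.412

(Intermediate values are shown rounded; full precision is carried through to the final answer.)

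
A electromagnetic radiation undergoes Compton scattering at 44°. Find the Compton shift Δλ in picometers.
0.6810 pm

Using the Compton scattering formula:
Δλ = λ_C(1 - cos θ)

where λ_C = h/(m_e·c) ≈ 2.4263 pm is the Compton wavelength of an electron.

For θ = 44°:
cos(44°) = 0.7193
1 - cos(44°) = 0.2807

Δλ = 2.4263 × 0.2807
Δλ = 0.6810 pm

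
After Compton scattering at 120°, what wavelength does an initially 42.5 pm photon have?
46.1395 pm

Using the Compton formula: λ' = λ + λ_C(1 − cos θ)

For θ = 120°, cos θ = -1/2 (exact) = -0.5000, so:
1 − cos 120° = 1 − (-1/2) = 1.5000

Δλ = λ_C × 1.5000 = 2.4263 × 1.5000 = 3.6395 pm

λ' = 42.5 + 3.6395 = 46.1395 pm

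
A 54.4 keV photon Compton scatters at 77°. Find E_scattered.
50.2536 keV

First convert energy to wavelength:
λ = hc/E, with hc ≈ 1239.842 keV·pm (i.e. 1239.842 eV·nm)

For E = 54.4 keV = 54400 eV:
λ = 1239.842 keV·pm / 54.4 keV
λ = 22.7912 pm

Calculate the Compton shift:
Δλ = λ_C(1 - cos(77°)) = 2.4263 × 0.7750
Δλ = 1.8805 pm

Final wavelength:
λ' = 22.7912 + 1.8805 = 24.6717 pm

Final energy:
E' = hc/λ' = 1239.842 / 24.6717 = 50.2536 keV

(Intermediate values are shown rounded; full precision is carried through to the final answer.)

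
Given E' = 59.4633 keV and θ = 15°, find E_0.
59.7000 keV

Convert final energy to wavelength (hc ≈ 1239.842 keV·pm):
λ' = hc/E' = 1239.842 / 59.4633 = 20.8505 pm

Calculate the Compton shift:
Δλ = λ_C(1 - cos(15°))
Δλ = 2.4263 × (1 - cos(15°))
Δλ = 0.0827 pm

Initial wavelength:
λ = λ' - Δλ = 20.8505 - 0.0827 = 20.7679 pm

Initial energy:
E = hc/λ = 1239.842 / 20.7679 = 59.7000 keV

(Intermediate values are shown rounded; full precision is carried through to the final answer.)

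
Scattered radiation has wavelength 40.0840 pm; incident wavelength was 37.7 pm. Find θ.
89.00°

First find the wavelength shift:
Δλ = λ' - λ = 40.0840 - 37.7 = 2.3840 pm

Using Δλ = λ_C(1 - cos θ), with λ_C = h/(m_e·c) ≈ 2.42631024 pm:
cos θ = 1 - Δλ/λ_C
cos θ = 1 - 2.3840/2.42631024
cos θ = 0.017438

θ = arccos(0.017438)
θ = 89.00°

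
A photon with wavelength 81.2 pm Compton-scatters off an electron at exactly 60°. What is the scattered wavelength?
82.4132 pm

Using the Compton formula: λ' = λ + λ_C(1 − cos θ)

For θ = 60°, cos θ = 1/2 (exact) = 0.5000, so:
1 − cos 60° = 1 − (1/2) = 0.5000

Δλ = λ_C × 0.5000 = 2.4263 × 0.5000 = 1.2132 pm

λ' = 81.2 + 1.2132 = 82.4132 pm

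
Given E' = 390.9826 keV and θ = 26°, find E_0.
423.8000 keV

Convert final energy to wavelength (hc ≈ 1239.842 keV·pm):
λ' = hc/E' = 1239.842 / 390.9826 = 3.1711 pm

Calculate the Compton shift:
Δλ = λ_C(1 - cos(26°))
Δλ = 2.4263 × (1 - cos(26°))
Δλ = 0.2456 pm

Initial wavelength:
λ = λ' - Δλ = 3.1711 - 0.2456 = 2.9255 pm

Initial energy:
E = hc/λ = 1239.842 / 2.9255 = 423.8000 keV

(Intermediate values are shown rounded; full precision is carried through to the final answer.)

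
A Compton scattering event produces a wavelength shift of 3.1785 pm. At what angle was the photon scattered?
108.06°

From the Compton formula Δλ = λ_C(1 - cos θ), we can solve for θ:

cos θ = 1 - Δλ/λ_C

Given:
- Δλ = 3.1785 pm
- λ_C = h/(m_e·c) ≈ 2.42631024 pm

cos θ = 1 - 3.1785/2.42631024
cos θ = 1 - 1.310014
cos θ = -0.310014

θ = arccos(-0.310014)
θ = 108.06°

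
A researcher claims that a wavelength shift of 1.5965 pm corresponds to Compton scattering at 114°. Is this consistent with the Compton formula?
No, inconsistent

Calculate the expected shift for θ = 114°:

Δλ_expected = λ_C(1 - cos(114°))
Δλ_expected = 2.4263 × (1 - cos(114°))
Δλ_expected = 2.4263 × 1.4067
Δλ_expected = 3.4132 pm

Given shift: 1.5965 pm
Expected shift: 3.4132 pm
Difference: 1.8167 pm

The values do not match. The given shift corresponds to θ ≈ 70.0°, not 114°.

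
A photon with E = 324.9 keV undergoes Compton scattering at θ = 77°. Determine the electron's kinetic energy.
107.2533 keV

By energy conservation: K_e = E_initial - E_final

First find the scattered photon energy:
Initial wavelength: λ = hc/E = 3.8161 pm
Compton shift: Δλ = λ_C(1 - cos(77°)) = 1.8805 pm
Final wavelength: λ' = 3.8161 + 1.8805 = 5.6966 pm
Final photon energy: E' = hc/λ' = 217.6467 keV

Electron kinetic energy:
K_e = E - E' = 324.9000 - 217.6467 = 107.2533 keV

(Intermediate values are shown rounded; full precision is carried through to the final answer.)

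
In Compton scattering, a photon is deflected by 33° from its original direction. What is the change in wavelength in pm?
0.3914 pm

Using the Compton scattering formula:
Δλ = λ_C(1 - cos θ)

where λ_C = h/(m_e·c) ≈ 2.4263 pm is the Compton wavelength of an electron.

For θ = 33°:
cos(33°) = 0.8387
1 - cos(33°) = 0.1613

Δλ = 2.4263 × 0.1613
Δλ = 0.3914 pm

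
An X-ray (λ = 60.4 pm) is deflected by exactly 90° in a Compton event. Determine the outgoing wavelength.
62.8263 pm

Using the Compton formula: λ' = λ + λ_C(1 − cos θ)

For θ = 90°, cos θ = 0 (exact) = 0.0000, so:
1 − cos 90° = 1 − (0) = 1.0000

Δλ = λ_C × 1.0000 = 2.4263 × 1.0000 = 2.4263 pm

λ' = 60.4 + 2.4263 = 62.8263 pm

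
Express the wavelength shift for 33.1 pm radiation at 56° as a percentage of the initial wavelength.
3.2312%

Calculate the Compton shift:
Δλ = λ_C(1 - cos(56°))
Δλ = 2.4263 × (1 - cos(56°))
Δλ = 2.4263 × 0.4408
Δλ = 1.0695 pm

Percentage change:
(Δλ/λ₀) × 100 = (1.0695/33.1) × 100
= 3.2312%

(Intermediate values are shown rounded; full precision is carried through to the final answer.)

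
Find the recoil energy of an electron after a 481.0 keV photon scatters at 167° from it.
312.7277 keV

By energy conservation: K_e = E_initial - E_final

First find the scattered photon energy:
Initial wavelength: λ = hc/E = 2.5776 pm
Compton shift: Δλ = λ_C(1 - cos(167°)) = 4.7904 pm
Final wavelength: λ' = 2.5776 + 4.7904 = 7.3681 pm
Final photon energy: E' = hc/λ' = 168.2723 keV

Electron kinetic energy:
K_e = E - E' = 481.0000 - 168.2723 = 312.7277 keV

(Intermediate values are shown rounded; full precision is carried through to the final answer.)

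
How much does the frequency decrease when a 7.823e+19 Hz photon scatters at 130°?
3.988e+19 Hz (decrease)

Convert frequency to wavelength (c = 299792458 m/s):
λ₀ = c/f₀ = 299792458/7.823e+19 = 3.8321930e-12 m = 3.8322 pm

Calculate Compton shift:
Δλ = λ_C(1 - cos(130°)) = 3.9859 pm

Final wavelength:
λ' = λ₀ + Δλ = 3.8322 + 3.9859 = 7.8181 pm

Final frequency:
f' = c/λ' = 299792458/7.8181054e-12 = 3.8345922e+19 Hz

Frequency shift (decrease):
Δf = f₀ - f' = 7.823e+19 - 3.8345922e+19 = 3.988e+19 Hz

(Intermediate values are shown rounded; full precision is carried through to the final answer.)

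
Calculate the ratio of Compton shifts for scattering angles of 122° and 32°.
122° produces the larger shift by a factor of 10.068

Calculate both shifts using Δλ = λ_C(1 - cos θ):

For θ₁ = 32°:
Δλ₁ = 2.4263 × (1 - cos(32°))
Δλ₁ = 2.4263 × 0.1520
Δλ₁ = 0.3687 pm

For θ₂ = 122°:
Δλ₂ = 2.4263 × (1 - cos(122°))
Δλ₂ = 2.4263 × 1.5299
Δλ₂ = 3.7121 pm

The 122° angle produces the larger shift.
Ratio: 3.7121/0.3687 = 10.068

(Intermediate values are shown rounded; full precision is carried through to the final answer.)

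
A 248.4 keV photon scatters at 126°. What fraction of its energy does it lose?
0.4356 (or 43.56%)

Calculate initial and final photon energies:

Initial: E₀ = 248.4 keV → λ₀ = 4.9913 pm
Compton shift: Δλ = 3.8525 pm
Final wavelength: λ' = 8.8438 pm
Final energy: E' = 140.1938 keV

Fractional energy loss:
(E₀ - E')/E₀ = (248.4000 - 140.1938)/248.4000
= 108.2062/248.4000
= 0.4356
= 43.56%

(Intermediate values are shown rounded; full precision is carried through to the final answer.)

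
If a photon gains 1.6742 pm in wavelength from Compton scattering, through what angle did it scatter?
71.94°

From the Compton formula Δλ = λ_C(1 - cos θ), we can solve for θ:

cos θ = 1 - Δλ/λ_C

Given:
- Δλ = 1.6742 pm
- λ_C = h/(m_e·c) ≈ 2.42631024 pm

cos θ = 1 - 1.6742/2.42631024
cos θ = 1 - 0.690019
cos θ = 0.309981

θ = arccos(0.309981)
θ = 71.94°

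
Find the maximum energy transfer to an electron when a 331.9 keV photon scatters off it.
187.5344 keV

Maximum energy transfer occurs at θ = 180° (backscattering).

Initial photon: E₀ = 331.9 keV → λ₀ = 3.7356 pm

Maximum Compton shift (at 180°):
Δλ_max = 2λ_C = 2 × 2.4263 = 4.8526 pm

Final wavelength:
λ' = 3.7356 + 4.8526 = 8.5882 pm

Minimum photon energy (maximum energy to electron):
E'_min = hc/λ' = 144.3656 keV

Maximum electron kinetic energy:
K_max = E₀ - E'_min = 331.9000 - 144.3656 = 187.5344 keV

(Intermediate values are shown rounded; full precision is carried through to the final answer.)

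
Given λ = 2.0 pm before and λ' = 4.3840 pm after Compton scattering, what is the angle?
89.00°

First find the wavelength shift:
Δλ = λ' - λ = 4.3840 - 2.0 = 2.3840 pm

Using Δλ = λ_C(1 - cos θ), with λ_C = h/(m_e·c) ≈ 2.42631024 pm:
cos θ = 1 - Δλ/λ_C
cos θ = 1 - 2.3840/2.42631024
cos θ = 0.017438

θ = arccos(0.017438)
θ = 89.00°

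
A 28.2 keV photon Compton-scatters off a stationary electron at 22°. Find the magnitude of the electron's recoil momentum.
5.7401e-24 kg·m/s

The electron is initially at rest, so by conservation of momentum:
p⃗_e = p⃗₀ − p⃗'  (incident photon momentum minus scattered photon momentum)

Photon momentum magnitudes (p = h/λ = E/c):
λ₀ = hc/E₀ = 43.9660 pm → p₀ = h/λ₀ = 1.5071e-23 kg·m/s
Δλ = λ_C(1 − cos 22°) = 0.1767 pm
λ' = 44.1427 pm → p' = h/λ' = 1.5011e-23 kg·m/s

The scattered photon makes angle θ = 22° with the incident direction, so by the law of cosines:
|p⃗_e|² = p₀² + p'² − 2p₀p'cos θ
|p⃗_e|² = (1.5071e-23)² + (1.5011e-23)² − 2·1.5071e-23·1.5011e-23·cos(22°)
|p⃗_e| = 5.7401e-24 kg·m/s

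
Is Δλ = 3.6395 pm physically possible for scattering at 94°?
No, inconsistent

Calculate the expected shift for θ = 94°:

Δλ_expected = λ_C(1 - cos(94°))
Δλ_expected = 2.4263 × (1 - cos(94°))
Δλ_expected = 2.4263 × 1.0698
Δλ_expected = 2.5956 pm

Given shift: 3.6395 pm
Expected shift: 2.5956 pm
Difference: 1.0439 pm

The values do not match. The given shift corresponds to θ ≈ 120.0°, not 94°.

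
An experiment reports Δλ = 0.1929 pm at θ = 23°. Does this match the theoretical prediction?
Yes, consistent

Calculate the expected shift for θ = 23°:

Δλ_expected = λ_C(1 - cos(23°))
Δλ_expected = 2.4263 × (1 - cos(23°))
Δλ_expected = 2.4263 × 0.0795
Δλ_expected = 0.1929 pm

Given shift: 0.1929 pm
Expected shift: 0.1929 pm
Difference: 0.0000 pm

The values match. This is consistent with Compton scattering at the stated angle.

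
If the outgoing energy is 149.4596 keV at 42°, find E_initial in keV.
161.6000 keV

Convert final energy to wavelength (hc ≈ 1239.842 keV·pm):
λ' = hc/E' = 1239.842 / 149.4596 = 8.2955 pm

Calculate the Compton shift:
Δλ = λ_C(1 - cos(42°))
Δλ = 2.4263 × (1 - cos(42°))
Δλ = 0.6232 pm

Initial wavelength:
λ = λ' - Δλ = 8.2955 - 0.6232 = 7.6723 pm

Initial energy:
E = hc/λ = 1239.842 / 7.6723 = 161.6000 keV

(Intermediate values are shown rounded; full precision is carried through to the final answer.)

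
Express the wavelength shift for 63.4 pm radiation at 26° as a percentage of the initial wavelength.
0.3873%

Calculate the Compton shift:
Δλ = λ_C(1 - cos(26°))
Δλ = 2.4263 × (1 - cos(26°))
Δλ = 2.4263 × 0.1012
Δλ = 0.2456 pm

Percentage change:
(Δλ/λ₀) × 100 = (0.2456/63.4) × 100
= 0.3873%

(Intermediate values are shown rounded; full precision is carried through to the final answer.)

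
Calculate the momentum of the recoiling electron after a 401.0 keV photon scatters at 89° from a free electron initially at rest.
2.4426e-22 kg·m/s

The electron is initially at rest, so by conservation of momentum:
p⃗_e = p⃗₀ − p⃗'  (incident photon momentum minus scattered photon momentum)

Photon momentum magnitudes (p = h/λ = E/c):
λ₀ = hc/E₀ = 3.0919 pm → p₀ = h/λ₀ = 2.1431e-22 kg·m/s
Δλ = λ_C(1 − cos 89°) = 2.3840 pm
λ' = 5.4758 pm → p' = h/λ' = 1.2101e-22 kg·m/s

The scattered photon makes angle θ = 89° with the incident direction, so by the law of cosines:
|p⃗_e|² = p₀² + p'² − 2p₀p'cos θ
|p⃗_e|² = (2.1431e-22)² + (1.2101e-22)² − 2·2.1431e-22·1.2101e-22·cos(89°)
|p⃗_e| = 2.4426e-22 kg·m/s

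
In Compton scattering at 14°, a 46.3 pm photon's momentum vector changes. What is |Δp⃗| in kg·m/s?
3.4855e-24 kg·m/s

Photon momentum magnitude is p = h/λ.

Initial momentum:
p₀ = h/λ = 6.6261e-34/4.6300e-11 = 1.4311e-23 kg·m/s

After scattering:
λ' = λ + Δλ = 46.3 + 0.0721 = 46.3721 pm
p' = h/λ' = 6.6261e-34/4.6372e-11 = 1.4289e-23 kg·m/s

Momentum is a vector; the scattered photon's direction makes angle θ = 14° with the incident direction. The magnitude of the vector change Δp⃗ = p⃗₀ − p⃗' is found from the law of cosines:
|Δp⃗|² = p₀² + p'² − 2p₀p'cos θ
|Δp⃗|² = (1.4311e-23)² + (1.4289e-23)² − 2·1.4311e-23·1.4289e-23·cos(14°)
|Δp⃗| = 3.4855e-24 kg·m/s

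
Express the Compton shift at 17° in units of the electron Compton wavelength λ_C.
0.0437 λ_C

The Compton shift formula is:
Δλ = λ_C(1 - cos θ)

Dividing both sides by λ_C:
Δλ/λ_C = 1 - cos θ

For θ = 17°:
Δλ/λ_C = 1 - cos(17°)
Δλ/λ_C = 1 - 0.9563
Δλ/λ_C = 0.0437

This means the shift is 0.0437 × λ_C = 0.1060 pm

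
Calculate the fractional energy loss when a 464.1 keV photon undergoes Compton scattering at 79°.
0.4236 (or 42.36%)

Calculate initial and final photon energies:

Initial: E₀ = 464.1 keV → λ₀ = 2.6715 pm
Compton shift: Δλ = 1.9633 pm
Final wavelength: λ' = 4.6348 pm
Final energy: E' = 267.5045 keV

Fractional energy loss:
(E₀ - E')/E₀ = (464.1000 - 267.5045)/464.1000
= 196.5955/464.1000
= 0.4236
= 42.36%

(Intermediate values are shown rounded; full precision is carried through to the final answer.)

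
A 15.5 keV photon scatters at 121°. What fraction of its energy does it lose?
0.0439 (or 4.39%)

Calculate initial and final photon energies:

Initial: E₀ = 15.5 keV → λ₀ = 79.9898 pm
Compton shift: Δλ = 3.6760 pm
Final wavelength: λ' = 83.6658 pm
Final energy: E' = 14.8190 keV

Fractional energy loss:
(E₀ - E')/E₀ = (15.5000 - 14.8190)/15.5000
= 0.6810/15.5000
= 0.0439
= 4.39%

(Intermediate values are shown rounded; full precision is carried through to the final answer.)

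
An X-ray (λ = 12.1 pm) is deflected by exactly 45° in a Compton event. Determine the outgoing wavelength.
12.8106 pm

Using the Compton formula: λ' = λ + λ_C(1 − cos θ)

For θ = 45°, cos θ = √2/2 (exact) ≈ 0.7071, so:
1 − cos 45° = 1 − (√2/2) ≈ 0.2929

Δλ = λ_C × 0.2929 = 2.4263 × 0.2929 = 0.7106 pm

λ' = 12.1 + 0.7106 = 12.8106 pm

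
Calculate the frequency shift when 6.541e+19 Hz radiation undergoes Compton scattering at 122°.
2.927e+19 Hz (decrease)

Convert frequency to wavelength (c = 299792458 m/s):
λ₀ = c/f₀ = 299792458/6.541e+19 = 4.5832817e-12 m = 4.5833 pm

Calculate Compton shift:
Δλ = λ_C(1 - cos(122°)) = 3.7121 pm

Final wavelength:
λ' = λ₀ + Δλ = 4.5833 + 3.7121 = 8.2953 pm

Final frequency:
f' = c/λ' = 299792458/8.2953405e-12 = 3.6139862e+19 Hz

Frequency shift (decrease):
Δf = f₀ - f' = 6.541e+19 - 3.6139862e+19 = 2.927e+19 Hz

(Intermediate values are shown rounded; full precision is carried through to the final answer.)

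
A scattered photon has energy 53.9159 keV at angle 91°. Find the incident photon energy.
60.4000 keV

Convert final energy to wavelength (hc ≈ 1239.842 keV·pm):
λ' = hc/E' = 1239.842 / 53.9159 = 22.9959 pm

Calculate the Compton shift:
Δλ = λ_C(1 - cos(91°))
Δλ = 2.4263 × (1 - cos(91°))
Δλ = 2.4687 pm

Initial wavelength:
λ = λ' - Δλ = 22.9959 - 2.4687 = 20.5272 pm

Initial energy:
E = hc/λ = 1239.842 / 20.5272 = 60.4000 keV

(Intermediate values are shown rounded; full precision is carried through to the final answer.)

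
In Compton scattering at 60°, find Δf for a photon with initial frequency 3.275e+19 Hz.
3.832e+18 Hz (decrease)

Convert frequency to wavelength (c = 299792458 m/s):
λ₀ = c/f₀ = 299792458/3.275e+19 = 9.1539682e-12 m = 9.1540 pm

Calculate Compton shift:
Δλ = λ_C(1 - cos(60°)) = 1.2132 pm

Final wavelength:
λ' = λ₀ + Δλ = 9.1540 + 1.2132 = 10.3671 pm

Final frequency:
f' = c/λ' = 299792458/1.0367123e-11 = 2.8917613e+19 Hz

Frequency shift (decrease):
Δf = f₀ - f' = 3.275e+19 - 2.8917613e+19 = 3.832e+18 Hz

(Intermediate values are shown rounded; full precision is carried through to the final answer.)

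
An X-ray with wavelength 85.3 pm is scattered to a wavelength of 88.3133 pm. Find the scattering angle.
104.00°

First find the wavelength shift:
Δλ = λ' - λ = 88.3133 - 85.3 = 3.0133 pm

Using Δλ = λ_C(1 - cos θ), with λ_C = h/(m_e·c) ≈ 2.42631024 pm:
cos θ = 1 - Δλ/λ_C
cos θ = 1 - 3.0133/2.42631024
cos θ = -0.241927

θ = arccos(-0.241927)
θ = 104.00°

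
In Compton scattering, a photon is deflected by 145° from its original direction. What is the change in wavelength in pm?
4.4138 pm

Using the Compton scattering formula:
Δλ = λ_C(1 - cos θ)

where λ_C = h/(m_e·c) ≈ 2.4263 pm is the Compton wavelength of an electron.

For θ = 145°:
cos(145°) = -0.8192
1 - cos(145°) = 1.8192

Δλ = 2.4263 × 1.8192
Δλ = 4.4138 pm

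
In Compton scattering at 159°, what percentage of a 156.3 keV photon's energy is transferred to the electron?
0.3716 (or 37.16%)

Calculate initial and final photon energies:

Initial: E₀ = 156.3 keV → λ₀ = 7.9325 pm
Compton shift: Δλ = 4.6915 pm
Final wavelength: λ' = 12.6239 pm
Final energy: E' = 98.2137 keV

Fractional energy loss:
(E₀ - E')/E₀ = (156.3000 - 98.2137)/156.3000
= 58.0863/156.3000
= 0.3716
= 37.16%

(Intermediate values are shown rounded; full precision is carried through to the final answer.)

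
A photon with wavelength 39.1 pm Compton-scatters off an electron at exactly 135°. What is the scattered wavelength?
43.2420 pm

Using the Compton formula: λ' = λ + λ_C(1 − cos θ)

For θ = 135°, cos θ = -√2/2 (exact) ≈ -0.7071, so:
1 − cos 135° = 1 − (-√2/2) ≈ 1.7071

Δλ = λ_C × 1.7071 = 2.4263 × 1.7071 = 4.1420 pm

λ' = 39.1 + 4.1420 = 43.2420 pm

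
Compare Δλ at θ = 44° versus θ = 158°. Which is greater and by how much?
158° produces the larger shift by a factor of 6.867

Calculate both shifts using Δλ = λ_C(1 - cos θ):

For θ₁ = 44°:
Δλ₁ = 2.4263 × (1 - cos(44°))
Δλ₁ = 2.4263 × 0.2807
Δλ₁ = 0.6810 pm

For θ₂ = 158°:
Δλ₂ = 2.4263 × (1 - cos(158°))
Δλ₂ = 2.4263 × 1.9272
Δλ₂ = 4.6759 pm

The 158° angle produces the larger shift.
Ratio: 4.6759/0.6810 = 6.867

(Intermediate values are shown rounded; full precision is carried through to the final answer.)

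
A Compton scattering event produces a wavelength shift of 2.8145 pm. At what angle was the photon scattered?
99.21°

From the Compton formula Δλ = λ_C(1 - cos θ), we can solve for θ:

cos θ = 1 - Δλ/λ_C

Given:
- Δλ = 2.8145 pm
- λ_C = h/(m_e·c) ≈ 2.42631024 pm

cos θ = 1 - 2.8145/2.42631024
cos θ = 1 - 1.159992
cos θ = -0.159992

θ = arccos(-0.159992)
θ = 99.21°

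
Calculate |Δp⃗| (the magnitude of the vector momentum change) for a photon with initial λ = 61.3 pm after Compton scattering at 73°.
1.2686e-23 kg·m/s

Photon momentum magnitude is p = h/λ.

Initial momentum:
p₀ = h/λ = 6.6261e-34/6.1300e-11 = 1.0809e-23 kg·m/s

After scattering:
λ' = λ + Δλ = 61.3 + 1.7169 = 63.0169 pm
p' = h/λ' = 6.6261e-34/6.3017e-11 = 1.0515e-23 kg·m/s

Momentum is a vector; the scattered photon's direction makes angle θ = 73° with the incident direction. The magnitude of the vector change Δp⃗ = p⃗₀ − p⃗' is found from the law of cosines:
|Δp⃗|² = p₀² + p'² − 2p₀p'cos θ
|Δp⃗|² = (1.0809e-23)² + (1.0515e-23)² − 2·1.0809e-23·1.0515e-23·cos(73°)
|Δp⃗| = 1.2686e-23 kg·m/s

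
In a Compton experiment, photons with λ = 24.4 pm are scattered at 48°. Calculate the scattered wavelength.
25.2028 pm

Using the Compton scattering formula:
λ' = λ + Δλ = λ + λ_C(1 - cos θ)

Given:
- Initial wavelength λ = 24.4 pm
- Scattering angle θ = 48°
- Compton wavelength λ_C ≈ 2.4263 pm

Calculate the shift:
Δλ = 2.4263 × (1 - cos(48°))
Δλ = 2.4263 × 0.3309
Δλ = 0.8028 pm

Final wavelength:
λ' = 24.4 + 0.8028 = 25.2028 pm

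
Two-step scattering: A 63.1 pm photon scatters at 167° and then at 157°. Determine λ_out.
72.5502 pm

Apply Compton shift twice:

First scattering at θ₁ = 167°:
Δλ₁ = λ_C(1 - cos(167°))
Δλ₁ = 2.4263 × 1.9744
Δλ₁ = 4.7904 pm

After first scattering:
λ₁ = 63.1 + 4.7904 = 67.8904 pm

Second scattering at θ₂ = 157°:
Δλ₂ = λ_C(1 - cos(157°))
Δλ₂ = 2.4263 × 1.9205
Δλ₂ = 4.6597 pm

Final wavelength:
λ₂ = 67.8904 + 4.6597 = 72.5502 pm

Total shift: Δλ_total = 4.7904 + 4.6597 = 9.4502 pm

(Intermediate values are shown rounded; full precision is carried through to the final answer.)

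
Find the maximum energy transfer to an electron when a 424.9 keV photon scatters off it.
265.3441 keV

Maximum energy transfer occurs at θ = 180° (backscattering).

Initial photon: E₀ = 424.9 keV → λ₀ = 2.9180 pm

Maximum Compton shift (at 180°):
Δλ_max = 2λ_C = 2 × 2.4263 = 4.8526 pm

Final wavelength:
λ' = 2.9180 + 4.8526 = 7.7706 pm

Minimum photon energy (maximum energy to electron):
E'_min = hc/λ' = 159.5559 keV

Maximum electron kinetic energy:
K_max = E₀ - E'_min = 424.9000 - 159.5559 = 265.3441 keV

(Intermediate values are shown rounded; full precision is carried through to the final answer.)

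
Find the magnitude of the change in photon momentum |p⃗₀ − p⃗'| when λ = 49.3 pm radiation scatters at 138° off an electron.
2.4107e-23 kg·m/s

Photon momentum magnitude is p = h/λ.

Initial momentum:
p₀ = h/λ = 6.6261e-34/4.9300e-11 = 1.3440e-23 kg·m/s

After scattering:
λ' = λ + Δλ = 49.3 + 4.2294 = 53.5294 pm
p' = h/λ' = 6.6261e-34/5.3529e-11 = 1.2378e-23 kg·m/s

Momentum is a vector; the scattered photon's direction makes angle θ = 138° with the incident direction. The magnitude of the vector change Δp⃗ = p⃗₀ − p⃗' is found from the law of cosines:
|Δp⃗|² = p₀² + p'² − 2p₀p'cos θ
|Δp⃗|² = (1.3440e-23)² + (1.2378e-23)² − 2·1.3440e-23·1.2378e-23·cos(138°)
|Δp⃗| = 2.4107e-23 kg·m/s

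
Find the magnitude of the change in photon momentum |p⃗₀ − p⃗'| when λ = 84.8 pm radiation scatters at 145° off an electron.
1.4536e-23 kg·m/s

Photon momentum magnitude is p = h/λ.

Initial momentum:
p₀ = h/λ = 6.6261e-34/8.4800e-11 = 7.8138e-24 kg·m/s

After scattering:
λ' = λ + Δλ = 84.8 + 4.4138 = 89.2138 pm
p' = h/λ' = 6.6261e-34/8.9214e-11 = 7.4272e-24 kg·m/s

Momentum is a vector; the scattered photon's direction makes angle θ = 145° with the incident direction. The magnitude of the vector change Δp⃗ = p⃗₀ − p⃗' is found from the law of cosines:
|Δp⃗|² = p₀² + p'² − 2p₀p'cos θ
|Δp⃗|² = (7.8138e-24)² + (7.4272e-24)² − 2·7.8138e-24·7.4272e-24·cos(145°)
|Δp⃗| = 1.4536e-23 kg·m/s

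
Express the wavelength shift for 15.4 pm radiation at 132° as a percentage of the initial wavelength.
26.2976%

Calculate the Compton shift:
Δλ = λ_C(1 - cos(132°))
Δλ = 2.4263 × (1 - cos(132°))
Δλ = 2.4263 × 1.6691
Δλ = 4.0498 pm

Percentage change:
(Δλ/λ₀) × 100 = (4.0498/15.4) × 100
= 26.2976%

(Intermediate values are shown rounded; full precision is carried through to the final answer.)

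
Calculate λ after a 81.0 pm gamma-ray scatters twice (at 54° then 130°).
85.9861 pm

Apply Compton shift twice:

First scattering at θ₁ = 54°:
Δλ₁ = λ_C(1 - cos(54°))
Δλ₁ = 2.4263 × 0.4122
Δλ₁ = 1.0002 pm

After first scattering:
λ₁ = 81.0 + 1.0002 = 82.0002 pm

Second scattering at θ₂ = 130°:
Δλ₂ = λ_C(1 - cos(130°))
Δλ₂ = 2.4263 × 1.6428
Δλ₂ = 3.9859 pm

Final wavelength:
λ₂ = 82.0002 + 3.9859 = 85.9861 pm

Total shift: Δλ_total = 1.0002 + 3.9859 = 4.9861 pm

(Intermediate values are shown rounded; full precision is carried through to the final answer.)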